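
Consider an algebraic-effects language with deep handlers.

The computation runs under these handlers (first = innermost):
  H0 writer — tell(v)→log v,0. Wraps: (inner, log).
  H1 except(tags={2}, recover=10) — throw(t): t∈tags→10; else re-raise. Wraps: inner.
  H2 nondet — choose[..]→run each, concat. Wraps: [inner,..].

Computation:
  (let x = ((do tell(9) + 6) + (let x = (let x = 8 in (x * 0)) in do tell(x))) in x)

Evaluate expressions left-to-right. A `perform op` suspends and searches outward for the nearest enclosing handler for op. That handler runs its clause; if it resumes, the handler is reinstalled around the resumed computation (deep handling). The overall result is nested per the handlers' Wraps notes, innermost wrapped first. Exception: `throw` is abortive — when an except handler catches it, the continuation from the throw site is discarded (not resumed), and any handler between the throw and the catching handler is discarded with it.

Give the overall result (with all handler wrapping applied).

Working:
tell(9) @ H0 ⇒ log+=9
tell(0) @ H0 ⇒ log+=0
H0 returns (6, (9, 0))
H1 returns (6, (9, 0))
H2 returns [(6, (9, 0))]
= [(6, (9, 0))]

Answer: [(6, (9, 0))]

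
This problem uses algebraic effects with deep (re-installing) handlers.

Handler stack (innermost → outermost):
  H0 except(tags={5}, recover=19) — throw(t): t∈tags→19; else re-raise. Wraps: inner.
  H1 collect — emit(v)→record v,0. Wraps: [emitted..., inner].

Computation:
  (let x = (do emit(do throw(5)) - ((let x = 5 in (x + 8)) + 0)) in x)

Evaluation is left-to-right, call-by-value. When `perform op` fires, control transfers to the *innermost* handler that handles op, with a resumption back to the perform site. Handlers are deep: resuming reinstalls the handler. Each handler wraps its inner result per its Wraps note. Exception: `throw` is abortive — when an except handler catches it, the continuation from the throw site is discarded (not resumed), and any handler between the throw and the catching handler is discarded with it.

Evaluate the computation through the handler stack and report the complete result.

Step-by-step:
throw(5) @ H0 caught ⇒ 19
H1 returns [19]
= [19]

Answer: [19]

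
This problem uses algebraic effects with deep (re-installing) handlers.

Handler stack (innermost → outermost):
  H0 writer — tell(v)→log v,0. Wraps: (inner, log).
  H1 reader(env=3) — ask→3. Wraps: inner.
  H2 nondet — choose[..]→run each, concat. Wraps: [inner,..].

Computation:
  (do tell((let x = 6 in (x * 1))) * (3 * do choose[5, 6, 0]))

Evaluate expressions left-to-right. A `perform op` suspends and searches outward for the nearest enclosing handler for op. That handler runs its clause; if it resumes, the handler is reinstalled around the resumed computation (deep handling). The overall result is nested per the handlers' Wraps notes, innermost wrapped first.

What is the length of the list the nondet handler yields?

Evaluation trace:
tell(6) @ H0 ⇒ log+=6
choose[5, 6, 0] @ H2
  branch[0] choose=5:
    H0 returns (0, (6))
    H1 returns (0, (6))
    H2 returns [(0, (6))]
  branch[1] choose=6:
    H0 returns (0, (6))
    H1 returns (0, (6))
    H2 returns [(0, (6))]
  branch[2] choose=0:
    H0 returns (0, (6))
    H1 returns (0, (6))
    H2 returns [(0, (6))]
= [(0, (6)), (0, (6)), (0, (6))]

Answer: 3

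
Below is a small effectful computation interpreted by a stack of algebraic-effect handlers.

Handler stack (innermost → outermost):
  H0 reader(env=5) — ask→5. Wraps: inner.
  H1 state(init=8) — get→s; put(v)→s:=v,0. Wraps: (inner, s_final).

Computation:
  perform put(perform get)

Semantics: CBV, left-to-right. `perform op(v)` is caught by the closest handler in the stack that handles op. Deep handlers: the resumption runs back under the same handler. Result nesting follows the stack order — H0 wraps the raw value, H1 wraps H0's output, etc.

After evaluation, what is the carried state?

Answer: 8

Evaluation trace:
get @ H1 ⇒ 8
put(8) @ H1 ⇒ s:=8
H0 returns 0
H1 returns (0, 8)
= (0, 8)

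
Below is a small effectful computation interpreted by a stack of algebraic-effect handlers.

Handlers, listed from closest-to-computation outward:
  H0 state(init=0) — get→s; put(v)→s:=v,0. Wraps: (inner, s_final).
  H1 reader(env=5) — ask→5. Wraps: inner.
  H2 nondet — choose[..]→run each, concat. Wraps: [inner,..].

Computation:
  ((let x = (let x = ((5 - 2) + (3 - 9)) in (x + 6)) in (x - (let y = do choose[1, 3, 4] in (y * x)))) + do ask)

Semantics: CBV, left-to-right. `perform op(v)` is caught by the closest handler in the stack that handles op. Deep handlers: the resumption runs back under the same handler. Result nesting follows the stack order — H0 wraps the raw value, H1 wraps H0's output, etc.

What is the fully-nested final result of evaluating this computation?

Step-by-step:
choose[1, 3, 4] @ H2
  branch[0] choose=1:
    ask @ H1 ⇒ 5
    H0 returns (5, 0)
    H1 returns (5, 0)
    H2 returns [(5, 0)]
  branch[1] choose=3:
    ask @ H1 ⇒ 5
    H0 returns (-1, 0)
    H1 returns (-1, 0)
    H2 returns [(-1, 0)]
  branch[2] choose=4:
    ask @ H1 ⇒ 5
    H0 returns (-4, 0)
    H1 returns (-4, 0)
    H2 returns [(-4, 0)]
= [(5, 0), (-1, 0), (-4, 0)]

Answer: [(5, 0), (-1, 0), (-4, 0)]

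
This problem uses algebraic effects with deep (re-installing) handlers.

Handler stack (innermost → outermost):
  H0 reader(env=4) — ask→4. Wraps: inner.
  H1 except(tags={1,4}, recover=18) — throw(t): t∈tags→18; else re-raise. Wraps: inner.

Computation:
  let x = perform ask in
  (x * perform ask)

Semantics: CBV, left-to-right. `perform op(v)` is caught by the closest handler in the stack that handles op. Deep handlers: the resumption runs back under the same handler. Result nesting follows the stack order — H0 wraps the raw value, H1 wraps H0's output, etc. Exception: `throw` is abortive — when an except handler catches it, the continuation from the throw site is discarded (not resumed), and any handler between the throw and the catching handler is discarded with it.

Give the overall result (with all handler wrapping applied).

Answer: 16

Evaluation trace:
ask @ H0 ⇒ 4
ask @ H0 ⇒ 4
H0 returns 16
H1 returns 16
= 16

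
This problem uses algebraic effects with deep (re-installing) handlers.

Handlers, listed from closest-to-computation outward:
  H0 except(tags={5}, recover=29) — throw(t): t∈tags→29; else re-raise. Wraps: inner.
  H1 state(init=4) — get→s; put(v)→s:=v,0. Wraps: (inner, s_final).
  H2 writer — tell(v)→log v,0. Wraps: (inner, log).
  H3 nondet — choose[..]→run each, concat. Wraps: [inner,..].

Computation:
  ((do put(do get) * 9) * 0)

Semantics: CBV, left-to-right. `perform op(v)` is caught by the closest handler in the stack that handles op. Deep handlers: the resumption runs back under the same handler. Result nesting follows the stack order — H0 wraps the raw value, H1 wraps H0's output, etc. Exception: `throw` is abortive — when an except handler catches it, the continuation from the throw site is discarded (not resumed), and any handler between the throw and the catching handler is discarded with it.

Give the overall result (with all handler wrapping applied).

Answer: [((0, 4), ())]

Working:
get @ H1 ⇒ 4
put(4) @ H1 ⇒ s:=4
H0 returns 0
H1 returns (0, 4)
H2 returns ((0, 4), ())
H3 returns [((0, 4), ())]
= [((0, 4), ())]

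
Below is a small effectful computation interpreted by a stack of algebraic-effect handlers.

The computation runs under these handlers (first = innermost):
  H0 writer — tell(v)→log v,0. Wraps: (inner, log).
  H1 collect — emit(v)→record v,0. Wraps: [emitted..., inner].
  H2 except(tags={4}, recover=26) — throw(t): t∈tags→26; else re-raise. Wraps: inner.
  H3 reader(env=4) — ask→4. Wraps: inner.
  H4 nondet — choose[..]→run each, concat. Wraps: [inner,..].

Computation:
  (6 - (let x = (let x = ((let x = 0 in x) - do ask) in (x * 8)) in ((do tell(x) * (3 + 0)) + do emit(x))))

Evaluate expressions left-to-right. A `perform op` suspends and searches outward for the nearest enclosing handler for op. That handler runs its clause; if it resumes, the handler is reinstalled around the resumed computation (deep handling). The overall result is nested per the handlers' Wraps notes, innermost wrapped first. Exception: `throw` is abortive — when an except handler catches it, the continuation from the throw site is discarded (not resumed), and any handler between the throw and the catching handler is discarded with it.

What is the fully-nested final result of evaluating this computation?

Answer: [[-32, (6, (-32))]]

Working:
ask @ H3 ⇒ 4
tell(-32) @ H0 ⇒ log+=-32
emit(-32) @ H1 ⇒ out+=-32
H0 returns (6, (-32))
H1 returns [-32, (6, (-32))]
H2 returns [-32, (6, (-32))]
H3 returns [-32, (6, (-32))]
H4 returns [[-32, (6, (-32))]]
= [[-32, (6, (-32))]]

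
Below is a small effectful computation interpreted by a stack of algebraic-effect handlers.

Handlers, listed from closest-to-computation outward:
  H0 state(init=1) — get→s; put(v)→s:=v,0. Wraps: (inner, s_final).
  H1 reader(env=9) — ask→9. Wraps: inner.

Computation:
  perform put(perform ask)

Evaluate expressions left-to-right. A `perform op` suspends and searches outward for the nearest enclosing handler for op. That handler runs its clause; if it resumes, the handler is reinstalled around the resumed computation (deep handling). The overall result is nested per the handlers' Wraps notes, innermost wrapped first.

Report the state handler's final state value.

Evaluation trace:
ask @ H1 ⇒ 9
put(9) @ H0 ⇒ s:=9
H0 returns (0, 9)
H1 returns (0, 9)
= (0, 9)

Answer: 9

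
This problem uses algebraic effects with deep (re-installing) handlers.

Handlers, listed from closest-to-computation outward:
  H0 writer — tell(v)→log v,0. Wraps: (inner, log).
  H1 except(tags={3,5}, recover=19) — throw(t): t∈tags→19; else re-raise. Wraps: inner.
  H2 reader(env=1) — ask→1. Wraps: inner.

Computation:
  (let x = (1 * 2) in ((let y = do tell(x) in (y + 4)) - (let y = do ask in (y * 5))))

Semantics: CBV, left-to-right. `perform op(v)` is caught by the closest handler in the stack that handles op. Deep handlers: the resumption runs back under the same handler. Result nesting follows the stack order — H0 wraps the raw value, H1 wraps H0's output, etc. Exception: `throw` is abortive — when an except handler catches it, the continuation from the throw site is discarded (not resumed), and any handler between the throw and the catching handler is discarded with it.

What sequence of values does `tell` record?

Answer: (2)

Evaluation trace:
tell(2) @ H0 ⇒ log+=2
ask @ H2 ⇒ 1
H0 returns (-1, (2))
H1 returns (-1, (2))
H2 returns (-1, (2))
= (-1, (2))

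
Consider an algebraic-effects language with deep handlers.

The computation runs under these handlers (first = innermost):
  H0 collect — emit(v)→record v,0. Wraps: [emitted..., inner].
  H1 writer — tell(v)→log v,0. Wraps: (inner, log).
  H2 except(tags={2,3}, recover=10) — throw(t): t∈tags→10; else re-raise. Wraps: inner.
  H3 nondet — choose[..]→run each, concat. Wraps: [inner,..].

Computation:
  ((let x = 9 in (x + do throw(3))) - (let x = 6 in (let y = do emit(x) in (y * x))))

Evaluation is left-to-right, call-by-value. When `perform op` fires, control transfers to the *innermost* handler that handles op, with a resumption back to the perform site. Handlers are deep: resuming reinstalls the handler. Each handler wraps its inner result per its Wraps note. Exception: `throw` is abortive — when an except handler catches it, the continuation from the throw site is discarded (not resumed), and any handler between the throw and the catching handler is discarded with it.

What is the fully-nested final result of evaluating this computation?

Working:
throw(3) @ H2 caught ⇒ 10
H3 returns [10]
= [10]

Answer: [10]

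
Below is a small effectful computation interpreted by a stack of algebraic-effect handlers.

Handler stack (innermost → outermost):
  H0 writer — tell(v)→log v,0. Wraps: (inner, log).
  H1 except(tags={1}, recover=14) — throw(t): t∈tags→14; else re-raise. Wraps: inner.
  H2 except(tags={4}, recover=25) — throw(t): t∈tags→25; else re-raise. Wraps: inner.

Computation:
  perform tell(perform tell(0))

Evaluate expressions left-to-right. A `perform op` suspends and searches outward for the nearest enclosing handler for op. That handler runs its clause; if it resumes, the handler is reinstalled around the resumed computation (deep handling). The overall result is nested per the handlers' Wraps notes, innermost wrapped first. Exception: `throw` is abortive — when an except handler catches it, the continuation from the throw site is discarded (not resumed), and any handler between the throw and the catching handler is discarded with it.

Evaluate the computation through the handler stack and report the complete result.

Working:
tell(0) @ H0 ⇒ log+=0
tell(0) @ H0 ⇒ log+=0
H0 returns (0, (0, 0))
H1 returns (0, (0, 0))
H2 returns (0, (0, 0))
= (0, (0, 0))

Answer: (0, (0, 0))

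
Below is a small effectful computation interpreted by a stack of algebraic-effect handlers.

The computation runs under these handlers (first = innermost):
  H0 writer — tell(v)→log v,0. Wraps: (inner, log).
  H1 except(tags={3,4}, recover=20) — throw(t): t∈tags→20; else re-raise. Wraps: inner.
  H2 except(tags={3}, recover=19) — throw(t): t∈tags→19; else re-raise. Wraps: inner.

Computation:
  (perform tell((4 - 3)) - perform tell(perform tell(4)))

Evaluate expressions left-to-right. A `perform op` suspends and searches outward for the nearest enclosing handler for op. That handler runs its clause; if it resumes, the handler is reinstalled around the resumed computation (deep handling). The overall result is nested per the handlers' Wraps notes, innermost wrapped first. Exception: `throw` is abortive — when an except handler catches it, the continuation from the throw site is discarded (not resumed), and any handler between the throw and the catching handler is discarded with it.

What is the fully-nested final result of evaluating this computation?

Working:
tell(1) @ H0 ⇒ log+=1
tell(4) @ H0 ⇒ log+=4
tell(0) @ H0 ⇒ log+=0
H0 returns (0, (1, 4, 0))
H1 returns (0, (1, 4, 0))
H2 returns (0, (1, 4, 0))
= (0, (1, 4, 0))

Answer: (0, (1, 4, 0))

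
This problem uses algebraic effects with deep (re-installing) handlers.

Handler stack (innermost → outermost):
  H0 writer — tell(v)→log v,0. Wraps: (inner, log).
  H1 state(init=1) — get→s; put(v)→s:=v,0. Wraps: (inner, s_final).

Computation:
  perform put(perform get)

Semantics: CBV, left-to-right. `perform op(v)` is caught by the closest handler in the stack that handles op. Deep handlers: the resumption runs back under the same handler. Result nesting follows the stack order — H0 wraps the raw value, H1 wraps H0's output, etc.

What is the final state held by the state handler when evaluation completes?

Evaluation trace:
get @ H1 ⇒ 1
put(1) @ H1 ⇒ s:=1
H0 returns (0, ())
H1 returns ((0, ()), 1)
= ((0, ()), 1)

Answer: 1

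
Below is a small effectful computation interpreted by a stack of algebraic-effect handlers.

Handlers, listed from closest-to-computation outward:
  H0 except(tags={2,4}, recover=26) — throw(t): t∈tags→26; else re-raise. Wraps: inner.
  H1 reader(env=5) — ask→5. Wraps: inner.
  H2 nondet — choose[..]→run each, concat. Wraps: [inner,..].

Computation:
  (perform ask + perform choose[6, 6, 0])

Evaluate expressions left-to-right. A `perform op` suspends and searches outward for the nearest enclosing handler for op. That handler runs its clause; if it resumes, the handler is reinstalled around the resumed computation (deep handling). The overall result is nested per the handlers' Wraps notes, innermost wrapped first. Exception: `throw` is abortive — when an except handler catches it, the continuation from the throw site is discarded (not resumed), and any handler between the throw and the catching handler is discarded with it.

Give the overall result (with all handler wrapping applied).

Evaluation trace:
ask @ H1 ⇒ 5
choose[6, 6, 0] @ H2
  branch[0] choose=6:
    H0 returns 11
    H1 returns 11
    H2 returns [11]
  branch[1] choose=6:
    H0 returns 11
    H1 returns 11
    H2 returns [11]
  branch[2] choose=0:
    H0 returns 5
    H1 returns 5
    H2 returns [5]
= [11, 11, 5]

Answer: [11, 11, 5]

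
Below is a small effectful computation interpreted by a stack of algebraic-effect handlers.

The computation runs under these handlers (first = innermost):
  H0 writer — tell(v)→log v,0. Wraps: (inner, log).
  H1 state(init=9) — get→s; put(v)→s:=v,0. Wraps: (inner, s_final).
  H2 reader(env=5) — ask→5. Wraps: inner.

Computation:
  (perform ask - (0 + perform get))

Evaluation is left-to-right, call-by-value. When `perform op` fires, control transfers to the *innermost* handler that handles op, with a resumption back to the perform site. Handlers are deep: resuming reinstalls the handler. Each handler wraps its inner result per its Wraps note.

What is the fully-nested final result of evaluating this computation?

Working:
ask @ H2 ⇒ 5
get @ H1 ⇒ 9
H0 returns (-4, ())
H1 returns ((-4, ()), 9)
H2 returns ((-4, ()), 9)
= ((-4, ()), 9)

Answer: ((-4, ()), 9)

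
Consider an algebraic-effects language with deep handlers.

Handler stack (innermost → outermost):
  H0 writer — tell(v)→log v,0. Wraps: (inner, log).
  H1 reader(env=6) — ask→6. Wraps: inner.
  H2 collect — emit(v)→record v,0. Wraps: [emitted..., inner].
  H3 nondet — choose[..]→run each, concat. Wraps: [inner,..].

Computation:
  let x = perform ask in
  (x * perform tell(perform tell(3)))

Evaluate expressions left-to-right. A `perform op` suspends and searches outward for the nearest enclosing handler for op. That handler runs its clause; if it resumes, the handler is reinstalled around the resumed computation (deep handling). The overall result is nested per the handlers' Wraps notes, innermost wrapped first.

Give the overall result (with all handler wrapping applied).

Working:
ask @ H1 ⇒ 6
tell(3) @ H0 ⇒ log+=3
tell(0) @ H0 ⇒ log+=0
H0 returns (0, (3, 0))
H1 returns (0, (3, 0))
H2 returns [(0, (3, 0))]
H3 returns [[(0, (3, 0))]]
= [[(0, (3, 0))]]

Answer: [[(0, (3, 0))]]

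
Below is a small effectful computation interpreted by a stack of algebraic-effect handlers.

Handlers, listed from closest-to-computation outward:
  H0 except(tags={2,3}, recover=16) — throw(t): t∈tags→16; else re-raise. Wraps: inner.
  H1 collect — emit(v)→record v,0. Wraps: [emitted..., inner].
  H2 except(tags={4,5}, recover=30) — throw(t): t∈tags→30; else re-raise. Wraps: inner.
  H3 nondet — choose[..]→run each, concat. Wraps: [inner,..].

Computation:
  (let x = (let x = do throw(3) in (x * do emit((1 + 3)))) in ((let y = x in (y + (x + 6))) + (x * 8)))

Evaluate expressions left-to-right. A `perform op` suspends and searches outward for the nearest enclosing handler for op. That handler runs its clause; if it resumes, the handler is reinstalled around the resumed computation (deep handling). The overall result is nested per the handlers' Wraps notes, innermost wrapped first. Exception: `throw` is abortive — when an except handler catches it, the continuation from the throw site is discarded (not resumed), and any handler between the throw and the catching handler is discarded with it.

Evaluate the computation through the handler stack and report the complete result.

Answer: [[16]]

Working:
throw(3) @ H0 caught ⇒ 16
H1 returns [16]
H2 returns [16]
H3 returns [[16]]
= [[16]]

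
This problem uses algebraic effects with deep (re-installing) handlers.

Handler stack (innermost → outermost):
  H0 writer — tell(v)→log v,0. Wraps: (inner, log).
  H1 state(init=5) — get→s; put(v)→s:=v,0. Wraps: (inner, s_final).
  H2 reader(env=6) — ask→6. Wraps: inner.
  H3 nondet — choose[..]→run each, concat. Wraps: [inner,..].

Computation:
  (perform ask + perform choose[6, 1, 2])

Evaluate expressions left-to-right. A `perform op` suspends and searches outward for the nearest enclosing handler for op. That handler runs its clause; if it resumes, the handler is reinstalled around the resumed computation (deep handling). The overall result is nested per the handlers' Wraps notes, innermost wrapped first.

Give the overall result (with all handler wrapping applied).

Evaluation trace:
ask @ H2 ⇒ 6
choose[6, 1, 2] @ H3
  branch[0] choose=6:
    H0 returns (12, ())
    H1 returns ((12, ()), 5)
    H2 returns ((12, ()), 5)
    H3 returns [((12, ()), 5)]
  branch[1] choose=1:
    H0 returns (7, ())
    H1 returns ((7, ()), 5)
    H2 returns ((7, ()), 5)
    H3 returns [((7, ()), 5)]
  branch[2] choose=2:
    H0 returns (8, ())
    H1 returns ((8, ()), 5)
    H2 returns ((8, ()), 5)
    H3 returns [((8, ()), 5)]
= [((12, ()), 5), ((7, ()), 5), ((8, ()), 5)]

Answer: [((12, ()), 5), ((7, ()), 5), ((8, ()), 5)]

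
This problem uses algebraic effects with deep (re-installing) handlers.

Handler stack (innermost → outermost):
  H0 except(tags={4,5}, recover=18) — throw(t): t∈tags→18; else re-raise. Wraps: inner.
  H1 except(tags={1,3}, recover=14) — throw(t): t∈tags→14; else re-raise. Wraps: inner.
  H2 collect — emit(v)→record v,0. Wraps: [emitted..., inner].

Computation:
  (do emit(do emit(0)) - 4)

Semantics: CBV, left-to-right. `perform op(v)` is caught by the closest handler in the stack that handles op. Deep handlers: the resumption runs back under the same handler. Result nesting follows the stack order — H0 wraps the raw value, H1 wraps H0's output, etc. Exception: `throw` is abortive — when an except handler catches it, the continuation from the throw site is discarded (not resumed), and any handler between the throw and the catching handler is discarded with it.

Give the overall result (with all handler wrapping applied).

Evaluation trace:
emit(0) @ H2 ⇒ out+=0
emit(0) @ H2 ⇒ out+=0
H0 returns -4
H1 returns -4
H2 returns [0, 0, -4]
= [0, 0, -4]

Answer: [0, 0, -4]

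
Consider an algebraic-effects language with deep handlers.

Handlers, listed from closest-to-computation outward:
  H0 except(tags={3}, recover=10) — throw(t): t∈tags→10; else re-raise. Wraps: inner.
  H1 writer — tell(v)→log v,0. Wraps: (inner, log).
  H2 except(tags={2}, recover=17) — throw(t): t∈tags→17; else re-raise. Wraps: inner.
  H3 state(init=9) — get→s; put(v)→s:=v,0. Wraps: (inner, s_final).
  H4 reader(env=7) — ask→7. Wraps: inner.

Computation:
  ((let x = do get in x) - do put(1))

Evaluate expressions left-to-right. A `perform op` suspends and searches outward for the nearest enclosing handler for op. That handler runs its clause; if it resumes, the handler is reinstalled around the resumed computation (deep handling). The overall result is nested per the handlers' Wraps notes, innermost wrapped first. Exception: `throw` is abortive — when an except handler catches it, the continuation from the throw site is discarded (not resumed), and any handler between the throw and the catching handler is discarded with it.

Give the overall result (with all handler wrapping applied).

Answer: ((9, ()), 1)

Evaluation trace:
get @ H3 ⇒ 9
put(1) @ H3 ⇒ s:=1
H0 returns 9
H1 returns (9, ())
H2 returns (9, ())
H3 returns ((9, ()), 1)
H4 returns ((9, ()), 1)
= ((9, ()), 1)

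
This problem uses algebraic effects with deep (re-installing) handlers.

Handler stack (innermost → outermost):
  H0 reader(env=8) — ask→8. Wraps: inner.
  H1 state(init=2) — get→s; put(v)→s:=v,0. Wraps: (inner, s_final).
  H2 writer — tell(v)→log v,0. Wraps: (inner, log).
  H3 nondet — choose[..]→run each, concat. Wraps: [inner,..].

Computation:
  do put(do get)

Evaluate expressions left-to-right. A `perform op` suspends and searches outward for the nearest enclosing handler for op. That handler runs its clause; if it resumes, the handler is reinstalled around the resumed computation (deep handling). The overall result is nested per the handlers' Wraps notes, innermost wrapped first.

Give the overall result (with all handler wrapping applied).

Working:
get @ H1 ⇒ 2
put(2) @ H1 ⇒ s:=2
H0 returns 0
H1 returns (0, 2)
H2 returns ((0, 2), ())
H3 returns [((0, 2), ())]
= [((0, 2), ())]

Answer: [((0, 2), ())]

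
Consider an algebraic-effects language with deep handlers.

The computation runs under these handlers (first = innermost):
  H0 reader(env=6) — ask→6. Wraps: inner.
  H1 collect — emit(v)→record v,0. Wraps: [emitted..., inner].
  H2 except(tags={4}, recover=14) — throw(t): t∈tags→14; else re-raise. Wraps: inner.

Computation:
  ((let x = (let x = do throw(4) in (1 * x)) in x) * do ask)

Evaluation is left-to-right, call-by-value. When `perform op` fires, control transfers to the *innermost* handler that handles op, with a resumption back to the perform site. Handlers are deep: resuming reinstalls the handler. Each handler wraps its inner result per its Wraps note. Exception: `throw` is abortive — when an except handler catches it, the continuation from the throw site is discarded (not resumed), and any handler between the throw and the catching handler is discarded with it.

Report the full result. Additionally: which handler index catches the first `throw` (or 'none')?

Evaluation trace:
throw(4) @ H2 caught ⇒ 14
= 14

Answer: 14 ; first throw caught by: H2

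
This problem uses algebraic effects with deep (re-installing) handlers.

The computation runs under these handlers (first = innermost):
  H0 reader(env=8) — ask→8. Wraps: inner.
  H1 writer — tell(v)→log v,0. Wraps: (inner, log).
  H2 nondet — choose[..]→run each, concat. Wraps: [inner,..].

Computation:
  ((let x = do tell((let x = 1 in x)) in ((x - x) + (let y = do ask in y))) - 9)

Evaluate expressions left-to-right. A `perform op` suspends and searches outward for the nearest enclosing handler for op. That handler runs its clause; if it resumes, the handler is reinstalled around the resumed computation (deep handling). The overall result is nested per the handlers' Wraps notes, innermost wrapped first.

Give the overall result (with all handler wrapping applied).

Answer: [(-1, (1))]

Step-by-step:
tell(1) @ H1 ⇒ log+=1
ask @ H0 ⇒ 8
H0 returns -1
H1 returns (-1, (1))
H2 returns [(-1, (1))]
= [(-1, (1))]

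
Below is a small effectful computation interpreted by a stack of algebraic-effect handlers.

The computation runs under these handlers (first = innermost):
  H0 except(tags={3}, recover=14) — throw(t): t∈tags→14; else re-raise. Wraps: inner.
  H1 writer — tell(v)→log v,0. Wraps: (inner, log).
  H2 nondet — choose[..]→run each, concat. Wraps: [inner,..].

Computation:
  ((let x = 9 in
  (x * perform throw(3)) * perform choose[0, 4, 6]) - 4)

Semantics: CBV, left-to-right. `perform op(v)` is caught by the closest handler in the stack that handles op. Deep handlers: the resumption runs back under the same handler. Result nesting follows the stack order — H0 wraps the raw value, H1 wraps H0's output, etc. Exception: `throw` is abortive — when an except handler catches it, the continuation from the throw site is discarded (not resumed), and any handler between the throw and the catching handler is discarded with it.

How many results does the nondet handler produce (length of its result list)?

Answer: 1

Evaluation trace:
throw(3) @ H0 caught ⇒ 14
H1 returns (14, ())
H2 returns [(14, ())]
= [(14, ())]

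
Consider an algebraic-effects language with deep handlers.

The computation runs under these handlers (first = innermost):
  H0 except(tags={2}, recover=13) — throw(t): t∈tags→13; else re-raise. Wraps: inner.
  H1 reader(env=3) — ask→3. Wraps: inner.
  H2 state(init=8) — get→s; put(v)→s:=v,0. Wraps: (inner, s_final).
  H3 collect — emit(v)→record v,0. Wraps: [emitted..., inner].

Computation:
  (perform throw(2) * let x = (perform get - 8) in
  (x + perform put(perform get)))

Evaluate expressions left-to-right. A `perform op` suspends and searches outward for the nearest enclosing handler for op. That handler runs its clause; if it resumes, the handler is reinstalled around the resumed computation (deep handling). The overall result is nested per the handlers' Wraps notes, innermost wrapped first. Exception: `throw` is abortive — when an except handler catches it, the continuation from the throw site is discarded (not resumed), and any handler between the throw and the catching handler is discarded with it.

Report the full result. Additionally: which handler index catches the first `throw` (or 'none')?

Working:
throw(2) @ H0 caught ⇒ 13
H1 returns 13
H2 returns (13, 8)
H3 returns [(13, 8)]
= [(13, 8)]

Answer: [(13, 8)] ; first throw caught by: H0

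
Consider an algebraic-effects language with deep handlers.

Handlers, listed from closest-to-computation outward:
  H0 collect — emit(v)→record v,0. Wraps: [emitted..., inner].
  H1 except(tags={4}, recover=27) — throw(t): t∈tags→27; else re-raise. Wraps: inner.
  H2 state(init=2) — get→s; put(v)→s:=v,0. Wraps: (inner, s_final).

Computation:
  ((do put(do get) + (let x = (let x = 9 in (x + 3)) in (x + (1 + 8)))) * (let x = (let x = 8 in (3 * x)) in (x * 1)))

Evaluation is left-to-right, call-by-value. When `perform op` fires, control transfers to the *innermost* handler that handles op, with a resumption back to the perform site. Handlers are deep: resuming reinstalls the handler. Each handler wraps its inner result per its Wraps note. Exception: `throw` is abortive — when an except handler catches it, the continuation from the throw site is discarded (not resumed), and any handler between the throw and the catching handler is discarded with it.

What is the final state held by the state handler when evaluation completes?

Step-by-step:
get @ H2 ⇒ 2
put(2) @ H2 ⇒ s:=2
H0 returns [504]
H1 returns [504]
H2 returns ([504], 2)
= ([504], 2)

Answer: 2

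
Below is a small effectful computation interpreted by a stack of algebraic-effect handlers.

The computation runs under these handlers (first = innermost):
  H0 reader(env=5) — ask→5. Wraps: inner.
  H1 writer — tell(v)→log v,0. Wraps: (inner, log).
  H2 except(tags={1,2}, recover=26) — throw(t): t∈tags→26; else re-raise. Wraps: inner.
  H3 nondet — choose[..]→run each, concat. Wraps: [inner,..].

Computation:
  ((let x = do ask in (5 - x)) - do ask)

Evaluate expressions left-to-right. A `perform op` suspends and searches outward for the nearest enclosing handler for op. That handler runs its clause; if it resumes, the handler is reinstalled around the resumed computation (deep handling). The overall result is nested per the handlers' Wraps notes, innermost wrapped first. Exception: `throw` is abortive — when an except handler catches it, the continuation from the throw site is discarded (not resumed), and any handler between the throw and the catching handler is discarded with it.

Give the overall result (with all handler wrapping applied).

Answer: [(-5, ())]

Step-by-step:
ask @ H0 ⇒ 5
ask @ H0 ⇒ 5
H0 returns -5
H1 returns (-5, ())
H2 returns (-5, ())
H3 returns [(-5, ())]
= [(-5, ())]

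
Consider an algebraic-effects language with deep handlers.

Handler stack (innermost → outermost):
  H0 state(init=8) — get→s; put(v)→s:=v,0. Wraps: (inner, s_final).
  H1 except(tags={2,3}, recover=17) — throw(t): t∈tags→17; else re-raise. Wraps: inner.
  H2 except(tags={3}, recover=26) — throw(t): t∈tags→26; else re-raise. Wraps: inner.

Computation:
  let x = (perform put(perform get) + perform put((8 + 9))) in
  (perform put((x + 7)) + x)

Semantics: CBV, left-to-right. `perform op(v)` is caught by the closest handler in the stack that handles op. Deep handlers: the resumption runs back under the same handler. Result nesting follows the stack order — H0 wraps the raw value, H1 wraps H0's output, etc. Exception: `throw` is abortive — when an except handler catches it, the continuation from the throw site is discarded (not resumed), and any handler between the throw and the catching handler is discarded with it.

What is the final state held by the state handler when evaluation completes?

Answer: 7

Step-by-step:
get @ H0 ⇒ 8
put(8) @ H0 ⇒ s:=8
put(17) @ H0 ⇒ s:=17
put(7) @ H0 ⇒ s:=7
H0 returns (0, 7)
H1 returns (0, 7)
H2 returns (0, 7)
= (0, 7)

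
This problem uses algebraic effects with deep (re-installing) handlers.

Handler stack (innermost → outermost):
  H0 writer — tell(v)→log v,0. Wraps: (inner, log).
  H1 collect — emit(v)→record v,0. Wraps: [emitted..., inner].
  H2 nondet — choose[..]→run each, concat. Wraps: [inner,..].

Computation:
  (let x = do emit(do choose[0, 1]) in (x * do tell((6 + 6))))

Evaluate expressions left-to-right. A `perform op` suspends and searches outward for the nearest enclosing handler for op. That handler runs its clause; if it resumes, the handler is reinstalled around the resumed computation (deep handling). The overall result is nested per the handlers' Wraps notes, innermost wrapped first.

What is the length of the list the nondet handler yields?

Answer: 2

Step-by-step:
choose[0, 1] @ H2
  branch[0] choose=0:
    emit(0) @ H1 ⇒ out+=0
    tell(12) @ H0 ⇒ log+=12
    H0 returns (0, (12))
    H1 returns [0, (0, (12))]
    H2 returns [[0, (0, (12))]]
  branch[1] choose=1:
    emit(1) @ H1 ⇒ out+=1
    tell(12) @ H0 ⇒ log+=12
    H0 returns (0, (12))
    H1 returns [1, (0, (12))]
    H2 returns [[1, (0, (12))]]
= [[0, (0, (12))], [1, (0, (12))]]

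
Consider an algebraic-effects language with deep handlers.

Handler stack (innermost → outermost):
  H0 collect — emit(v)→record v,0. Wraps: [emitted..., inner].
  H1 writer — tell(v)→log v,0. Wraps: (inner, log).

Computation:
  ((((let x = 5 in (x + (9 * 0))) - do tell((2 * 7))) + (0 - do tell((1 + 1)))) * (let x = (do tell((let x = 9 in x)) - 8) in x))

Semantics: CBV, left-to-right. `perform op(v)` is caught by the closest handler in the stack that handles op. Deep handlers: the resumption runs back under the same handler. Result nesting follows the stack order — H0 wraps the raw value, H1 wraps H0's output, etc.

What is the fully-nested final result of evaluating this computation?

Step-by-step:
tell(14) @ H1 ⇒ log+=14
tell(2) @ H1 ⇒ log+=2
tell(9) @ H1 ⇒ log+=9
H0 returns [-40]
H1 returns ([-40], (14, 2, 9))
= ([-40], (14, 2, 9))

Answer: ([-40], (14, 2, 9))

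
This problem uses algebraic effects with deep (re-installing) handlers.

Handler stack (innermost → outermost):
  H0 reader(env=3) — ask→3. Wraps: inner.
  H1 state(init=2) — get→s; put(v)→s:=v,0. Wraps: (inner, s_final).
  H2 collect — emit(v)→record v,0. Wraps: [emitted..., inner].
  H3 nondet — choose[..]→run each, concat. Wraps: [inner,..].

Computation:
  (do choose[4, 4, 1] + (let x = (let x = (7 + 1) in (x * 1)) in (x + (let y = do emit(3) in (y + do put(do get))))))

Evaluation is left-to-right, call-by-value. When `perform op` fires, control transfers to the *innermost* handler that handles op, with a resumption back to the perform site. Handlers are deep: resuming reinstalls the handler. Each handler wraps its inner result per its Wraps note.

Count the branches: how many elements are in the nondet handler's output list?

Step-by-step:
choose[4, 4, 1] @ H3
  branch[0] choose=4:
    emit(3) @ H2 ⇒ out+=3
    get @ H1 ⇒ 2
    put(2) @ H1 ⇒ s:=2
    H0 returns 12
    H1 returns (12, 2)
    H2 returns [3, (12, 2)]
    H3 returns [[3, (12, 2)]]
  branch[1] choose=4:
    emit(3) @ H2 ⇒ out+=3
    get @ H1 ⇒ 2
    put(2) @ H1 ⇒ s:=2
    H0 returns 12
    H1 returns (12, 2)
    H2 returns [3, (12, 2)]
    H3 returns [[3, (12, 2)]]
  branch[2] choose=1:
    emit(3) @ H2 ⇒ out+=3
    get @ H1 ⇒ 2
    put(2) @ H1 ⇒ s:=2
    H0 returns 9
    H1 returns (9, 2)
    H2 returns [3, (9, 2)]
    H3 returns [[3, (9, 2)]]
= [[3, (12, 2)], [3, (12, 2)], [3, (9, 2)]]

Answer: 3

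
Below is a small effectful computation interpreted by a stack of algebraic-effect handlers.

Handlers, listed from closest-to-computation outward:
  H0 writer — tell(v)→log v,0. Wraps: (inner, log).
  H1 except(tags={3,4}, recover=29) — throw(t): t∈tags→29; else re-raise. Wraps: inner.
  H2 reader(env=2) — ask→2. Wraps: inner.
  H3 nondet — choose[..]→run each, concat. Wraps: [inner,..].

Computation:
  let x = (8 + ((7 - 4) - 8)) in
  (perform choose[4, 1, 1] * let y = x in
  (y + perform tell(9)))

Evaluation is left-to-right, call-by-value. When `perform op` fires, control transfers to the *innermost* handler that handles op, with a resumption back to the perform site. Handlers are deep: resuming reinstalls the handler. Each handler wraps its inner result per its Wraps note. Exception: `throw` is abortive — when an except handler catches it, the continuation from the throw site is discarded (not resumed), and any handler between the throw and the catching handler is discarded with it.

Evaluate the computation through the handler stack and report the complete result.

Answer: [(12, (9)), (3, (9)), (3, (9))]

Step-by-step:
choose[4, 1, 1] @ H3
  branch[0] choose=4:
    tell(9) @ H0 ⇒ log+=9
    H0 returns (12, (9))
    H1 returns (12, (9))
    H2 returns (12, (9))
    H3 returns [(12, (9))]
  branch[1] choose=1:
    tell(9) @ H0 ⇒ log+=9
    H0 returns (3, (9))
    H1 returns (3, (9))
    H2 returns (3, (9))
    H3 returns [(3, (9))]
  branch[2] choose=1:
    tell(9) @ H0 ⇒ log+=9
    H0 returns (3, (9))
    H1 returns (3, (9))
    H2 returns (3, (9))
    H3 returns [(3, (9))]
= [(12, (9)), (3, (9)), (3, (9))]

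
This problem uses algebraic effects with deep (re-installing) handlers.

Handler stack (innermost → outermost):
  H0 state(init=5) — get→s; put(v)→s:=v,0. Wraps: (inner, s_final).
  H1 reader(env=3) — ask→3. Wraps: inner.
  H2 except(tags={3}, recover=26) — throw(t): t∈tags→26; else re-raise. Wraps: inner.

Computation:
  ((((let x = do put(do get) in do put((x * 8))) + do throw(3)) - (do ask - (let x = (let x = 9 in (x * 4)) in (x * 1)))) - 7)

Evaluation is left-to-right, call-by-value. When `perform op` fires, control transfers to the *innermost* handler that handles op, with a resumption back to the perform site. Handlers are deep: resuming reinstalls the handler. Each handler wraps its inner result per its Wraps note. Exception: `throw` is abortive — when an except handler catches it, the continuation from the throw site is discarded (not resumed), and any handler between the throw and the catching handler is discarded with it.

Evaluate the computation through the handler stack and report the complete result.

Answer: 26

Step-by-step:
get @ H0 ⇒ 5
put(5) @ H0 ⇒ s:=5
put(0) @ H0 ⇒ s:=0
throw(3) @ H2 caught ⇒ 26
= 26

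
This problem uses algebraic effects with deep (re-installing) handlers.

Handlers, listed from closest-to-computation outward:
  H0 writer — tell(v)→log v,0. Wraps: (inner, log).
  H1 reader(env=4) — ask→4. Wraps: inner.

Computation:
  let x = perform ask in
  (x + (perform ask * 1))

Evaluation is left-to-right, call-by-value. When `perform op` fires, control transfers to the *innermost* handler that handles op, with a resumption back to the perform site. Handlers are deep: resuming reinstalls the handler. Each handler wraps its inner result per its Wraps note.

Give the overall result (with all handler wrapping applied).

Step-by-step:
ask @ H1 ⇒ 4
ask @ H1 ⇒ 4
H0 returns (8, ())
H1 returns (8, ())
= (8, ())

Answer: (8, ())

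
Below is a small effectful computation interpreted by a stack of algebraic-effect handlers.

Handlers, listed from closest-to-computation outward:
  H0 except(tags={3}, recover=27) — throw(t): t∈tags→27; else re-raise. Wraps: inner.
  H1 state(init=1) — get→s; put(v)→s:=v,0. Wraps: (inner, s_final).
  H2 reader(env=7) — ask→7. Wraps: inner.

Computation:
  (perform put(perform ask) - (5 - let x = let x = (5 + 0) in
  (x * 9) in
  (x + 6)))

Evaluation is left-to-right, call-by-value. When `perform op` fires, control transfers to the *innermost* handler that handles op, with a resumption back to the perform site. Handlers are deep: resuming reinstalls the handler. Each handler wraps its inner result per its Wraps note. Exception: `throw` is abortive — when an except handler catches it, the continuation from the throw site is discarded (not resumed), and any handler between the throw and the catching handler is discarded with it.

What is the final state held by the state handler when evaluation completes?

Answer: 7

Working:
ask @ H2 ⇒ 7
put(7) @ H1 ⇒ s:=7
H0 returns 46
H1 returns (46, 7)
H2 returns (46, 7)
= (46, 7)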